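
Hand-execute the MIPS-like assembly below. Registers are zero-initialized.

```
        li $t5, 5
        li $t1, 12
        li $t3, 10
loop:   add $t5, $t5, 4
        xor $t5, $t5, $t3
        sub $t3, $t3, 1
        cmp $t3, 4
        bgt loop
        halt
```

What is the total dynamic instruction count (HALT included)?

34

after li $t5, 5: $t5=5
after li $t1, 12: $t1=12
after li $t3, 10: $t3=10
after add $t5, $t5, 4: $t5=5+4=9
after xor $t5, $t5, $t3: $t5=9^10=3
after sub $t3, $t3, 1: $t3=10-1=9
cmp $t3, 4  (cmp 9,4)
bgt loop: taken
after add $t5, $t5, 4: $t5=3+4=7
after xor $t5, $t5, $t3: $t5=7^9=14
after sub $t3, $t3, 1: $t3=9-1=8
cmp $t3, 4  (cmp 8,4)
bgt loop: taken
after add $t5, $t5, 4: $t5=14+4=18
after xor $t5, $t5, $t3: $t5=18^8=26
after sub $t3, $t3, 1: $t3=8-1=7
cmp $t3, 4  (cmp 7,4)
bgt loop: taken
after add $t5, $t5, 4: $t5=26+4=30
after xor $t5, $t5, $t3: $t5=30^7=25
after sub $t3, $t3, 1: $t3=7-1=6
cmp $t3, 4  (cmp 6,4)
bgt loop: taken
after add $t5, $t5, 4: $t5=25+4=29
after xor $t5, $t5, $t3: $t5=29^6=27
after sub $t3, $t3, 1: $t3=6-1=5
cmp $t3, 4  (cmp 5,4)
bgt loop: taken
after add $t5, $t5, 4: $t5=27+4=31
after xor $t5, $t5, $t3: $t5=31^5=26
after sub $t3, $t3, 1: $t3=5-1=4
cmp $t3, 4  (cmp 4,4)
bgt loop: not taken
halt.
Total executed instructions: 34.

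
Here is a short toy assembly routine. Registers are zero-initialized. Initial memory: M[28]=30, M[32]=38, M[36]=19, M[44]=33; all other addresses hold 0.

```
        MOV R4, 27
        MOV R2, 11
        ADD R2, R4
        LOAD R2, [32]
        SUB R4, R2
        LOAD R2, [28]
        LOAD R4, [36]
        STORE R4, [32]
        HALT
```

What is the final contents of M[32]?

R4=27
R2=11
R2=11+27=38
R2=M[32]=38
R4=27-38=-11
R2=M[28]=30
R4=M[36]=19
STORE R4, [32] → M[32]=19
halt.

19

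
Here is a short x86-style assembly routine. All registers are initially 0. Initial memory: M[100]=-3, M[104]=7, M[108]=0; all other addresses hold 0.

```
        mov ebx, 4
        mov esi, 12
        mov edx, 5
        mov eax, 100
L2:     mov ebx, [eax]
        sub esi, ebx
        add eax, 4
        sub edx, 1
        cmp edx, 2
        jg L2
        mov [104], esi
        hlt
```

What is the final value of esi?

after mov ebx, 4: ebx=4
after mov esi, 12: esi=12
after mov edx, 5: edx=5
after mov eax, 100: eax=100
after mov ebx, [eax]: ebx=M[100]=-3
after sub esi, ebx: esi=12-(-3)=15
after add eax, 4: eax=100+4=104
after sub edx, 1: edx=5-1=4
cmp edx, 2  (cmp 4,2)
jg L2: taken
after mov ebx, [eax]: ebx=M[104]=7
after sub esi, ebx: esi=15-7=8
after add eax, 4: eax=104+4=108
after sub edx, 1: edx=4-1=3
cmp edx, 2  (cmp 3,2)
jg L2: taken
after mov ebx, [eax]: ebx=M[108]=0
after sub esi, ebx: esi=8-0=8
after add eax, 4: eax=108+4=112
after sub edx, 1: edx=3-1=2
cmp edx, 2  (cmp 2,2)
jg L2: not taken
mov [104], esi → M[104]=8
halt.

8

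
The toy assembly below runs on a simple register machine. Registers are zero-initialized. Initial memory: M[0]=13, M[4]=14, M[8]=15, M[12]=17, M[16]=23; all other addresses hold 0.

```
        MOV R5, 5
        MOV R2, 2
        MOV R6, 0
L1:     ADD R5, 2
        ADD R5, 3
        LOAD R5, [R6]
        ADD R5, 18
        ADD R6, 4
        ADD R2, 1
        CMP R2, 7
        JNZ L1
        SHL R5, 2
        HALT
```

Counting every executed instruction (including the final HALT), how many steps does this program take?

45

MOV R5, 5 → R5=5
MOV R2, 2 → R2=2
MOV R6, 0 → R6=0
ADD R5, 2 → R5=5+2=7
ADD R5, 3 → R5=7+3=10
LOAD R5, [R6] → R5=M[0]=13
ADD R5, 18 → R5=13+18=31
ADD R6, 4 → R6=0+4=4
ADD R2, 1 → R2=2+1=3
CMP R2, 7  (cmp 3,7)
JNZ L1: taken
ADD R5, 2 → R5=31+2=33
ADD R5, 3 → R5=33+3=36
LOAD R5, [R6] → R5=M[4]=14
ADD R5, 18 → R5=14+18=32
ADD R6, 4 → R6=4+4=8
ADD R2, 1 → R2=3+1=4
CMP R2, 7  (cmp 4,7)
JNZ L1: taken
ADD R5, 2 → R5=32+2=34
ADD R5, 3 → R5=34+3=37
LOAD R5, [R6] → R5=M[8]=15
ADD R5, 18 → R5=15+18=33
ADD R6, 4 → R6=8+4=12
ADD R2, 1 → R2=4+1=5
CMP R2, 7  (cmp 5,7)
JNZ L1: taken
ADD R5, 2 → R5=33+2=35
ADD R5, 3 → R5=35+3=38
LOAD R5, [R6] → R5=M[12]=17
ADD R5, 18 → R5=17+18=35
ADD R6, 4 → R6=12+4=16
ADD R2, 1 → R2=5+1=6
CMP R2, 7  (cmp 6,7)
JNZ L1: taken
ADD R5, 2 → R5=35+2=37
ADD R5, 3 → R5=37+3=40
LOAD R5, [R6] → R5=M[16]=23
ADD R5, 18 → R5=23+18=41
ADD R6, 4 → R6=16+4=20
ADD R2, 1 → R2=6+1=7
CMP R2, 7  (cmp 7,7)
JNZ L1: not taken
SHL R5, 2 → R5=41<<2=164
halt.
Total executed instructions: 45.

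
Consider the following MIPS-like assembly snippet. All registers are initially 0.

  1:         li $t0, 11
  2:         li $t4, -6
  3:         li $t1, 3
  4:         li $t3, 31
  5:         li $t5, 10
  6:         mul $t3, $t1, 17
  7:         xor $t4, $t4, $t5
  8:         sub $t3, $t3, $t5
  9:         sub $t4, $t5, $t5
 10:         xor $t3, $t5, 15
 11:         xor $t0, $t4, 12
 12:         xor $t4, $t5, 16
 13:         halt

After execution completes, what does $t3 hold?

5

after li $t0, 11: $t0=11
after li $t4, -6: $t4=-6
after li $t1, 3: $t1=3
after li $t3, 31: $t3=31
after li $t5, 10: $t5=10
after mul $t3, $t1, 17: $t3=3*17=51
after xor $t4, $t4, $t5: $t4=(-6)^10=-16
after sub $t3, $t3, $t5: $t3=51-10=41
after sub $t4, $t5, $t5: $t4=10-10=0
after xor $t3, $t5, 15: $t3=10^15=5
after xor $t0, $t4, 12: $t0=0^12=12
after xor $t4, $t5, 16: $t4=10^16=26
halt.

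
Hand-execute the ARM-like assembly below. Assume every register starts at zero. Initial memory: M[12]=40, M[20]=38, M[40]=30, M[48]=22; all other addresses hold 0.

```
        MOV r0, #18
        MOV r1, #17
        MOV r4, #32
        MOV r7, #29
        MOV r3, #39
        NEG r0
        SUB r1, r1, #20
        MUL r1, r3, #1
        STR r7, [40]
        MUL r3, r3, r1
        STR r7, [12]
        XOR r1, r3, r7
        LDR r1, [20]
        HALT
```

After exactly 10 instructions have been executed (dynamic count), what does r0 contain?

r0=18
r1=17
r4=32
r7=29
r3=39
r0=-(18)=-18
r1=17-20=-3
r1=39*1=39
STR r7, [40] → M[40]=29
r3=39*39=1521
After step 10: r0 = -18.

-18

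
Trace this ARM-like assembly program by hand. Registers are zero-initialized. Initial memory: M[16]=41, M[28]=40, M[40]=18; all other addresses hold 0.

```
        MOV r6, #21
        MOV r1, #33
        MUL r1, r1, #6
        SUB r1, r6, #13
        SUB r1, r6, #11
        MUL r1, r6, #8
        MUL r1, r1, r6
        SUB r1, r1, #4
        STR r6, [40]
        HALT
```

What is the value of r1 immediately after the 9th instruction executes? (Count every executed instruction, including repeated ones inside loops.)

3524

MOV r6, #21 → r6=21
MOV r1, #33 → r1=33
MUL r1, r1, #6 → r1=33*6=198
SUB r1, r6, #13 → r1=21-13=8
SUB r1, r6, #11 → r1=21-11=10
MUL r1, r6, #8 → r1=21*8=168
MUL r1, r1, r6 → r1=168*21=3528
SUB r1, r1, #4 → r1=3528-4=3524
STR r6, [40] → M[40]=21
After step 9: r1 = 3524.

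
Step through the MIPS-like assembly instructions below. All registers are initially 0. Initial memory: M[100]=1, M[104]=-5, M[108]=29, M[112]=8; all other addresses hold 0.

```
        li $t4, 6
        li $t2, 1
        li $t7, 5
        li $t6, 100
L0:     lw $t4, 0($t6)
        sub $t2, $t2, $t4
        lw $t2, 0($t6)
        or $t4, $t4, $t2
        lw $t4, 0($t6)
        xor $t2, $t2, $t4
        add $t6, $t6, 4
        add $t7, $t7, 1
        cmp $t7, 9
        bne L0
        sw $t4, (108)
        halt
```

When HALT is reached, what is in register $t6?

after li $t4, 6: $t4=6
after li $t2, 1: $t2=1
after li $t7, 5: $t7=5
after li $t6, 100: $t6=100
after lw $t4, 0($t6): $t4=M[100]=1
after sub $t2, $t2, $t4: $t2=1-1=0
after lw $t2, 0($t6): $t2=M[100]=1
after or $t4, $t4, $t2: $t4=1|1=1
after lw $t4, 0($t6): $t4=M[100]=1
after xor $t2, $t2, $t4: $t2=1^1=0
after add $t6, $t6, 4: $t6=100+4=104
after add $t7, $t7, 1: $t7=5+1=6
cmp $t7, 9  (cmp 6,9)
bne L0: taken
after lw $t4, 0($t6): $t4=M[104]=-5
after sub $t2, $t2, $t4: $t2=0-(-5)=5
after lw $t2, 0($t6): $t2=M[104]=-5
after or $t4, $t4, $t2: $t4=(-5)|(-5)=-5
after lw $t4, 0($t6): $t4=M[104]=-5
after xor $t2, $t2, $t4: $t2=(-5)^(-5)=0
after add $t6, $t6, 4: $t6=104+4=108
after add $t7, $t7, 1: $t7=6+1=7
cmp $t7, 9  (cmp 7,9)
bne L0: taken
after lw $t4, 0($t6): $t4=M[108]=29
after sub $t2, $t2, $t4: $t2=0-29=-29
after lw $t2, 0($t6): $t2=M[108]=29
after or $t4, $t4, $t2: $t4=29|29=29
after lw $t4, 0($t6): $t4=M[108]=29
after xor $t2, $t2, $t4: $t2=29^29=0
after add $t6, $t6, 4: $t6=108+4=112
after add $t7, $t7, 1: $t7=7+1=8
cmp $t7, 9  (cmp 8,9)
bne L0: taken
after lw $t4, 0($t6): $t4=M[112]=8
after sub $t2, $t2, $t4: $t2=0-8=-8
after lw $t2, 0($t6): $t2=M[112]=8
after or $t4, $t4, $t2: $t4=8|8=8
after lw $t4, 0($t6): $t4=M[112]=8
after xor $t2, $t2, $t4: $t2=8^8=0
after add $t6, $t6, 4: $t6=112+4=116
after add $t7, $t7, 1: $t7=8+1=9
cmp $t7, 9  (cmp 9,9)
bne L0: not taken
sw $t4, (108) → M[108]=8
halt.

116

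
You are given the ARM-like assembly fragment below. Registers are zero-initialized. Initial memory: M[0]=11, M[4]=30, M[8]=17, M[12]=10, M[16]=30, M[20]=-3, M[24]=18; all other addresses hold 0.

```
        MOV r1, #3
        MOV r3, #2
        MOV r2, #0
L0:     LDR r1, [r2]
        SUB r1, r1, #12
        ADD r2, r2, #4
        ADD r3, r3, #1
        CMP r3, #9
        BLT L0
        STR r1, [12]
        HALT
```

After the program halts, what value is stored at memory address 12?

6

r1=3
r3=2
r2=0
r1=M[0]=11
r1=11-12=-1
r2=0+4=4
r3=2+1=3
CMP r3, #9  (cmp 3,9)
BLT L0: taken
r1=M[4]=30
r1=30-12=18
r2=4+4=8
r3=3+1=4
CMP r3, #9  (cmp 4,9)
BLT L0: taken
r1=M[8]=17
r1=17-12=5
r2=8+4=12
r3=4+1=5
CMP r3, #9  (cmp 5,9)
BLT L0: taken
r1=M[12]=10
r1=10-12=-2
r2=12+4=16
r3=5+1=6
CMP r3, #9  (cmp 6,9)
BLT L0: taken
r1=M[16]=30
r1=30-12=18
r2=16+4=20
r3=6+1=7
CMP r3, #9  (cmp 7,9)
BLT L0: taken
r1=M[20]=-3
r1=(-3)-12=-15
r2=20+4=24
r3=7+1=8
CMP r3, #9  (cmp 8,9)
BLT L0: taken
r1=M[24]=18
r1=18-12=6
r2=24+4=28
r3=8+1=9
CMP r3, #9  (cmp 9,9)
BLT L0: not taken
STR r1, [12] → M[12]=6
halt.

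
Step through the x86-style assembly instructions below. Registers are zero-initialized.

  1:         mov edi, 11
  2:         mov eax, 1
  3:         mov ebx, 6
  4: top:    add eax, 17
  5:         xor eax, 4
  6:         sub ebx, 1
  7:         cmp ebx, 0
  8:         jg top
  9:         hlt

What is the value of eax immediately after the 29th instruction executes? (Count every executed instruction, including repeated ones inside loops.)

edi=11
eax=1
ebx=6
eax=1+17=18
eax=18^4=22
ebx=6-1=5
cmp ebx, 0  (cmp 5,0)
jg top: taken
eax=22+17=39
eax=39^4=35
ebx=5-1=4
cmp ebx, 0  (cmp 4,0)
jg top: taken
eax=35+17=52
eax=52^4=48
ebx=4-1=3
cmp ebx, 0  (cmp 3,0)
jg top: taken
eax=48+17=65
eax=65^4=69
ebx=3-1=2
cmp ebx, 0  (cmp 2,0)
jg top: taken
eax=69+17=86
eax=86^4=82
ebx=2-1=1
cmp ebx, 0  (cmp 1,0)
jg top: taken
eax=82+17=99
After step 29: eax = 99.

99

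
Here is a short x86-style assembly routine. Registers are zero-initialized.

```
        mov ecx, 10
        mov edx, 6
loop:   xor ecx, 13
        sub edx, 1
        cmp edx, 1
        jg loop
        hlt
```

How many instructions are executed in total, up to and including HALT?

23

ecx=10
edx=6
ecx=10^13=7
edx=6-1=5
cmp edx, 1  (cmp 5,1)
jg loop: taken
ecx=7^13=10
edx=5-1=4
cmp edx, 1  (cmp 4,1)
jg loop: taken
ecx=10^13=7
edx=4-1=3
cmp edx, 1  (cmp 3,1)
jg loop: taken
ecx=7^13=10
edx=3-1=2
cmp edx, 1  (cmp 2,1)
jg loop: taken
ecx=10^13=7
edx=2-1=1
cmp edx, 1  (cmp 1,1)
jg loop: not taken
halt.
Total executed instructions: 23.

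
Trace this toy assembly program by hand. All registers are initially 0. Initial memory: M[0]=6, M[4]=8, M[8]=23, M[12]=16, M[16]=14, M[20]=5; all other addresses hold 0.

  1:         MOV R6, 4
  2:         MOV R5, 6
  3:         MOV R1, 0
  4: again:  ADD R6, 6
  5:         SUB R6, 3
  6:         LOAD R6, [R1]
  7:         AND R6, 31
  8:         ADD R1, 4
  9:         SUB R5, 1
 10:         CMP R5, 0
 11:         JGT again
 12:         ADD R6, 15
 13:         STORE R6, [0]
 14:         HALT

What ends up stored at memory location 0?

MOV R6, 4 → R6=4
MOV R5, 6 → R5=6
MOV R1, 0 → R1=0
ADD R6, 6 → R6=4+6=10
SUB R6, 3 → R6=10-3=7
LOAD R6, [R1] → R6=M[0]=6
AND R6, 31 → R6=6&31=6
ADD R1, 4 → R1=0+4=4
SUB R5, 1 → R5=6-1=5
CMP R5, 0  (cmp 5,0)
JGT again: taken
ADD R6, 6 → R6=6+6=12
SUB R6, 3 → R6=12-3=9
LOAD R6, [R1] → R6=M[4]=8
AND R6, 31 → R6=8&31=8
ADD R1, 4 → R1=4+4=8
SUB R5, 1 → R5=5-1=4
CMP R5, 0  (cmp 4,0)
JGT again: taken
ADD R6, 6 → R6=8+6=14
SUB R6, 3 → R6=14-3=11
LOAD R6, [R1] → R6=M[8]=23
AND R6, 31 → R6=23&31=23
ADD R1, 4 → R1=8+4=12
SUB R5, 1 → R5=4-1=3
CMP R5, 0  (cmp 3,0)
JGT again: taken
ADD R6, 6 → R6=23+6=29
SUB R6, 3 → R6=29-3=26
LOAD R6, [R1] → R6=M[12]=16
AND R6, 31 → R6=16&31=16
ADD R1, 4 → R1=12+4=16
SUB R5, 1 → R5=3-1=2
CMP R5, 0  (cmp 2,0)
JGT again: taken
ADD R6, 6 → R6=16+6=22
SUB R6, 3 → R6=22-3=19
LOAD R6, [R1] → R6=M[16]=14
AND R6, 31 → R6=14&31=14
ADD R1, 4 → R1=16+4=20
SUB R5, 1 → R5=2-1=1
CMP R5, 0  (cmp 1,0)
JGT again: taken
ADD R6, 6 → R6=14+6=20
SUB R6, 3 → R6=20-3=17
LOAD R6, [R1] → R6=M[20]=5
AND R6, 31 → R6=5&31=5
ADD R1, 4 → R1=20+4=24
SUB R5, 1 → R5=1-1=0
CMP R5, 0  (cmp 0,0)
JGT again: not taken
ADD R6, 15 → R6=5+15=20
STORE R6, [0] → M[0]=20
halt.

20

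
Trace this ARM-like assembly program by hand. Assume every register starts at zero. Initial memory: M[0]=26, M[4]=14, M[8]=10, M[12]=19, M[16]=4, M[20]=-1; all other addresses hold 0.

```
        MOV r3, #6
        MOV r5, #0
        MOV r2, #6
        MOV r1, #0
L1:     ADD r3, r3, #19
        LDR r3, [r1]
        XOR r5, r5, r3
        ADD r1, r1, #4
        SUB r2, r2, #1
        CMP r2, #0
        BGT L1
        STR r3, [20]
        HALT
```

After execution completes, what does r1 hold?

r3=6
r5=0
r2=6
r1=0
r3=6+19=25
r3=M[0]=26
r5=0^26=26
r1=0+4=4
r2=6-1=5
CMP r2, #0  (cmp 5,0)
BGT L1: taken
r3=26+19=45
r3=M[4]=14
r5=26^14=20
r1=4+4=8
r2=5-1=4
CMP r2, #0  (cmp 4,0)
BGT L1: taken
r3=14+19=33
r3=M[8]=10
r5=20^10=30
r1=8+4=12
r2=4-1=3
CMP r2, #0  (cmp 3,0)
BGT L1: taken
r3=10+19=29
r3=M[12]=19
r5=30^19=13
r1=12+4=16
r2=3-1=2
CMP r2, #0  (cmp 2,0)
BGT L1: taken
r3=19+19=38
r3=M[16]=4
r5=13^4=9
r1=16+4=20
r2=2-1=1
CMP r2, #0  (cmp 1,0)
BGT L1: taken
r3=4+19=23
r3=M[20]=-1
r5=9^(-1)=-10
r1=20+4=24
r2=1-1=0
CMP r2, #0  (cmp 0,0)
BGT L1: not taken
STR r3, [20] → M[20]=-1
halt.

24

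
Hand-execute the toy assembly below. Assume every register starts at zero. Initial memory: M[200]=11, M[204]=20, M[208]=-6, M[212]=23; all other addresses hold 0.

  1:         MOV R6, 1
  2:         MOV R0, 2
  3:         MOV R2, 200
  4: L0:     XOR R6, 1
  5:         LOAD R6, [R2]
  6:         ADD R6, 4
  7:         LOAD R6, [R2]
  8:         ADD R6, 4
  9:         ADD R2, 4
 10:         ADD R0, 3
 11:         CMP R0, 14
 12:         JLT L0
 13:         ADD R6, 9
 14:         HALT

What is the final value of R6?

36

MOV R6, 1 → R6=1
MOV R0, 2 → R0=2
MOV R2, 200 → R2=200
XOR R6, 1 → R6=1^1=0
LOAD R6, [R2] → R6=M[200]=11
ADD R6, 4 → R6=11+4=15
LOAD R6, [R2] → R6=M[200]=11
ADD R6, 4 → R6=11+4=15
ADD R2, 4 → R2=200+4=204
ADD R0, 3 → R0=2+3=5
CMP R0, 14  (cmp 5,14)
JLT L0: taken
XOR R6, 1 → R6=15^1=14
LOAD R6, [R2] → R6=M[204]=20
ADD R6, 4 → R6=20+4=24
LOAD R6, [R2] → R6=M[204]=20
ADD R6, 4 → R6=20+4=24
ADD R2, 4 → R2=204+4=208
ADD R0, 3 → R0=5+3=8
CMP R0, 14  (cmp 8,14)
JLT L0: taken
XOR R6, 1 → R6=24^1=25
LOAD R6, [R2] → R6=M[208]=-6
ADD R6, 4 → R6=(-6)+4=-2
LOAD R6, [R2] → R6=M[208]=-6
ADD R6, 4 → R6=(-6)+4=-2
ADD R2, 4 → R2=208+4=212
ADD R0, 3 → R0=8+3=11
CMP R0, 14  (cmp 11,14)
JLT L0: taken
XOR R6, 1 → R6=(-2)^1=-1
LOAD R6, [R2] → R6=M[212]=23
ADD R6, 4 → R6=23+4=27
LOAD R6, [R2] → R6=M[212]=23
ADD R6, 4 → R6=23+4=27
ADD R2, 4 → R2=212+4=216
ADD R0, 3 → R0=11+3=14
CMP R0, 14  (cmp 14,14)
JLT L0: not taken
ADD R6, 9 → R6=27+9=36
halt.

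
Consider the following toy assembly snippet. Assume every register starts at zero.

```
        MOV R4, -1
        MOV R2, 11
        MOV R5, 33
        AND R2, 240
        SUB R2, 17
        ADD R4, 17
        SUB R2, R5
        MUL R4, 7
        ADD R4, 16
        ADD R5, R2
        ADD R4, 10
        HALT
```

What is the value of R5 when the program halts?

-17

MOV R4, -1 → R4=-1
MOV R2, 11 → R2=11
MOV R5, 33 → R5=33
AND R2, 240 → R2=11&240=0
SUB R2, 17 → R2=0-17=-17
ADD R4, 17 → R4=(-1)+17=16
SUB R2, R5 → R2=(-17)-33=-50
MUL R4, 7 → R4=16*7=112
ADD R4, 16 → R4=112+16=128
ADD R5, R2 → R5=33+(-50)=-17
ADD R4, 10 → R4=128+10=138
halt.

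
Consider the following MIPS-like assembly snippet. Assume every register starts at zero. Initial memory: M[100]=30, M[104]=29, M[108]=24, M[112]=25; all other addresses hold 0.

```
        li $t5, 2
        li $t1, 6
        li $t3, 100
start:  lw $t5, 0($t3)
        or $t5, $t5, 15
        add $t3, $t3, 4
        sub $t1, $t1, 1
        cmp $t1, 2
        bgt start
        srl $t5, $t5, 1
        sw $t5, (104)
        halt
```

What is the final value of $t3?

li $t5, 2 → $t5=2
li $t1, 6 → $t1=6
li $t3, 100 → $t3=100
lw $t5, 0($t3) → $t5=M[100]=30
or $t5, $t5, 15 → $t5=30|15=31
add $t3, $t3, 4 → $t3=100+4=104
sub $t1, $t1, 1 → $t1=6-1=5
cmp $t1, 2  (cmp 5,2)
bgt start: taken
lw $t5, 0($t3) → $t5=M[104]=29
or $t5, $t5, 15 → $t5=29|15=31
add $t3, $t3, 4 → $t3=104+4=108
sub $t1, $t1, 1 → $t1=5-1=4
cmp $t1, 2  (cmp 4,2)
bgt start: taken
lw $t5, 0($t3) → $t5=M[108]=24
or $t5, $t5, 15 → $t5=24|15=31
add $t3, $t3, 4 → $t3=108+4=112
sub $t1, $t1, 1 → $t1=4-1=3
cmp $t1, 2  (cmp 3,2)
bgt start: taken
lw $t5, 0($t3) → $t5=M[112]=25
or $t5, $t5, 15 → $t5=25|15=31
add $t3, $t3, 4 → $t3=112+4=116
sub $t1, $t1, 1 → $t1=3-1=2
cmp $t1, 2  (cmp 2,2)
bgt start: not taken
srl $t5, $t5, 1 → $t5=31>>1=15
sw $t5, (104) → M[104]=15
halt.

116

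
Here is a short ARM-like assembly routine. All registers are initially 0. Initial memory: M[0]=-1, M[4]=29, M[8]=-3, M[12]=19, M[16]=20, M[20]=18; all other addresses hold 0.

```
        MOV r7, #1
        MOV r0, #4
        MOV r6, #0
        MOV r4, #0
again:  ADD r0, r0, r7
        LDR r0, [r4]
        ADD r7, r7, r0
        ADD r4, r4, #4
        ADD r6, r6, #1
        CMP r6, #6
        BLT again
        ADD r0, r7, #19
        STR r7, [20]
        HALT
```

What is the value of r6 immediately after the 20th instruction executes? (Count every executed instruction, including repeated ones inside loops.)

2

MOV r7, #1 → r7=1
MOV r0, #4 → r0=4
MOV r6, #0 → r6=0
MOV r4, #0 → r4=0
ADD r0, r0, r7 → r0=4+1=5
LDR r0, [r4] → r0=M[0]=-1
ADD r7, r7, r0 → r7=1+(-1)=0
ADD r4, r4, #4 → r4=0+4=4
ADD r6, r6, #1 → r6=0+1=1
CMP r6, #6  (cmp 1,6)
BLT again: taken
ADD r0, r0, r7 → r0=(-1)+0=-1
LDR r0, [r4] → r0=M[4]=29
ADD r7, r7, r0 → r7=0+29=29
ADD r4, r4, #4 → r4=4+4=8
ADD r6, r6, #1 → r6=1+1=2
CMP r6, #6  (cmp 2,6)
BLT again: taken
ADD r0, r0, r7 → r0=29+29=58
LDR r0, [r4] → r0=M[8]=-3
After step 20: r6 = 2.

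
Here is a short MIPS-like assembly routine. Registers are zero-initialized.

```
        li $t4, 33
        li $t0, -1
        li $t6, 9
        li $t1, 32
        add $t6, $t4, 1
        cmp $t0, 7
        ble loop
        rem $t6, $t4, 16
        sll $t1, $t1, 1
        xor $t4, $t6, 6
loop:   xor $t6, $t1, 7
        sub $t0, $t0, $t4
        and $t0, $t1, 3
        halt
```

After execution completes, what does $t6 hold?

39

$t4=33
$t0=-1
$t6=9
$t1=32
$t6=33+1=34
cmp $t0, 7  (cmp -1,7)
ble loop: taken
$t6=32^7=39
$t0=(-1)-33=-34
$t0=32&3=0
halt.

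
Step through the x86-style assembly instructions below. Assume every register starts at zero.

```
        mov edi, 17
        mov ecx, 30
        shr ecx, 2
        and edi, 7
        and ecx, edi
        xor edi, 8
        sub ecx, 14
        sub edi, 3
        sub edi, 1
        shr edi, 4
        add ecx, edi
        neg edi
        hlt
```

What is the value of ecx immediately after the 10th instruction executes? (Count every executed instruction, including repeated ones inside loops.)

-13

after mov edi, 17: edi=17
after mov ecx, 30: ecx=30
after shr ecx, 2: ecx=30>>2=7
after and edi, 7: edi=17&7=1
after and ecx, edi: ecx=7&1=1
after xor edi, 8: edi=1^8=9
after sub ecx, 14: ecx=1-14=-13
after sub edi, 3: edi=9-3=6
after sub edi, 1: edi=6-1=5
after shr edi, 4: edi=5>>4=0
After step 10: ecx = -13.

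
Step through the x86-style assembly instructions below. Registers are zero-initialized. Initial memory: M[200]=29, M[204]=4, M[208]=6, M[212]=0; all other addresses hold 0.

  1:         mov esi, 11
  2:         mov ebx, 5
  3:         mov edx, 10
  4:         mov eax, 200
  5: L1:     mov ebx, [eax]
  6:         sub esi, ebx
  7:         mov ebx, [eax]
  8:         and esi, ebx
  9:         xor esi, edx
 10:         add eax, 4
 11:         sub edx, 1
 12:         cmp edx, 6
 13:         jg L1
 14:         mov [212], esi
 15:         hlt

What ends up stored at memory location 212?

esi=11
ebx=5
edx=10
eax=200
ebx=M[200]=29
esi=11-29=-18
ebx=M[200]=29
esi=(-18)&29=12
esi=12^10=6
eax=200+4=204
edx=10-1=9
cmp edx, 6  (cmp 9,6)
jg L1: taken
ebx=M[204]=4
esi=6-4=2
ebx=M[204]=4
esi=2&4=0
esi=0^9=9
eax=204+4=208
edx=9-1=8
cmp edx, 6  (cmp 8,6)
jg L1: taken
ebx=M[208]=6
esi=9-6=3
ebx=M[208]=6
esi=3&6=2
esi=2^8=10
eax=208+4=212
edx=8-1=7
cmp edx, 6  (cmp 7,6)
jg L1: taken
ebx=M[212]=0
esi=10-0=10
ebx=M[212]=0
esi=10&0=0
esi=0^7=7
eax=212+4=216
edx=7-1=6
cmp edx, 6  (cmp 6,6)
jg L1: not taken
mov [212], esi → M[212]=7
halt.

7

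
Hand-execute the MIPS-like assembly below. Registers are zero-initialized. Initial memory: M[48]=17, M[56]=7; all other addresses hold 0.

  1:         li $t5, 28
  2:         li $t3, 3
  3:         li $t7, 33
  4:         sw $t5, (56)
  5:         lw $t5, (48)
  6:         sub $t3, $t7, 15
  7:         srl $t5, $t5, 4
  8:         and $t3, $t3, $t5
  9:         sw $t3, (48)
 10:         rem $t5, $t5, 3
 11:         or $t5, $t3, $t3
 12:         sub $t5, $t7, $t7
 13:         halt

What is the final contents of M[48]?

0

after li $t5, 28: $t5=28
after li $t3, 3: $t3=3
after li $t7, 33: $t7=33
sw $t5, (56) → M[56]=28
after lw $t5, (48): $t5=M[48]=17
after sub $t3, $t7, 15: $t3=33-15=18
after srl $t5, $t5, 4: $t5=17>>4=1
after and $t3, $t3, $t5: $t3=18&1=0
sw $t3, (48) → M[48]=0
after rem $t5, $t5, 3: $t5=1%3=1
after or $t5, $t3, $t3: $t5=0|0=0
after sub $t5, $t7, $t7: $t5=33-33=0
halt.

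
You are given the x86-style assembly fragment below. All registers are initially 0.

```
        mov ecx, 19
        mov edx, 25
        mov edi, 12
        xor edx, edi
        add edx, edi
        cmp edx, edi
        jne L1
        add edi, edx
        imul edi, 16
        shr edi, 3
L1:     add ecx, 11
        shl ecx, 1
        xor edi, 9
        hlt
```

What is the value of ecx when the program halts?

60

after mov ecx, 19: ecx=19
after mov edx, 25: edx=25
after mov edi, 12: edi=12
after xor edx, edi: edx=25^12=21
after add edx, edi: edx=21+12=33
cmp edx, edi  (cmp 33,12)
jne L1: taken
after add ecx, 11: ecx=19+11=30
after shl ecx, 1: ecx=30<<1=60
after xor edi, 9: edi=12^9=5
halt.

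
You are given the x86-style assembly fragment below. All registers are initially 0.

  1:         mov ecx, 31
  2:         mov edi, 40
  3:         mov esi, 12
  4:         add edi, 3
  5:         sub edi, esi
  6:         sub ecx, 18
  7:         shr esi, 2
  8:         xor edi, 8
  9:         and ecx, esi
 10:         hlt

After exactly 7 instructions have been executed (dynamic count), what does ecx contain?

after mov ecx, 31: ecx=31
after mov edi, 40: edi=40
after mov esi, 12: esi=12
after add edi, 3: edi=40+3=43
after sub edi, esi: edi=43-12=31
after sub ecx, 18: ecx=31-18=13
after shr esi, 2: esi=12>>2=3
After step 7: ecx = 13.

13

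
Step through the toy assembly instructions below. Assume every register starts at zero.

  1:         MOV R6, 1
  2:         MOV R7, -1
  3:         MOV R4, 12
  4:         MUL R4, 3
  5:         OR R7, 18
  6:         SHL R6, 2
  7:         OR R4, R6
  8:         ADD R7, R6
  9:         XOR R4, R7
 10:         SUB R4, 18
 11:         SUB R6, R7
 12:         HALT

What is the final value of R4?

21

after MOV R6, 1: R6=1
after MOV R7, -1: R7=-1
after MOV R4, 12: R4=12
after MUL R4, 3: R4=12*3=36
after OR R7, 18: R7=(-1)|18=-1
after SHL R6, 2: R6=1<<2=4
after OR R4, R6: R4=36|4=36
after ADD R7, R6: R7=(-1)+4=3
after XOR R4, R7: R4=36^3=39
after SUB R4, 18: R4=39-18=21
after SUB R6, R7: R6=4-3=1
halt.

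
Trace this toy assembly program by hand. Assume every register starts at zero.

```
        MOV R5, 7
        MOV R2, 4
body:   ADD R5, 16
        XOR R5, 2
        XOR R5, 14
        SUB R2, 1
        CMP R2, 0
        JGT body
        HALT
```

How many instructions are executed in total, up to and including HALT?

27

R5=7
R2=4
R5=7+16=23
R5=23^2=21
R5=21^14=27
R2=4-1=3
CMP R2, 0  (cmp 3,0)
JGT body: taken
R5=27+16=43
R5=43^2=41
R5=41^14=39
R2=3-1=2
CMP R2, 0  (cmp 2,0)
JGT body: taken
R5=39+16=55
R5=55^2=53
R5=53^14=59
R2=2-1=1
CMP R2, 0  (cmp 1,0)
JGT body: taken
R5=59+16=75
R5=75^2=73
R5=73^14=71
R2=1-1=0
CMP R2, 0  (cmp 0,0)
JGT body: not taken
halt.
Total executed instructions: 27.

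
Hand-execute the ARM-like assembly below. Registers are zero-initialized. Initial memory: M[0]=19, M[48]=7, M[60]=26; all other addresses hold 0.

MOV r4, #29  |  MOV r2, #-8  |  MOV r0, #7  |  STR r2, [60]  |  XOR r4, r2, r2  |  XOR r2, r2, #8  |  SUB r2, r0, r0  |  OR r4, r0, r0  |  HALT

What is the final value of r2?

r4=29
r2=-8
r0=7
STR r2, [60] → M[60]=-8
r4=(-8)^(-8)=0
r2=(-8)^8=-16
r2=7-7=0
r4=7|7=7
halt.

0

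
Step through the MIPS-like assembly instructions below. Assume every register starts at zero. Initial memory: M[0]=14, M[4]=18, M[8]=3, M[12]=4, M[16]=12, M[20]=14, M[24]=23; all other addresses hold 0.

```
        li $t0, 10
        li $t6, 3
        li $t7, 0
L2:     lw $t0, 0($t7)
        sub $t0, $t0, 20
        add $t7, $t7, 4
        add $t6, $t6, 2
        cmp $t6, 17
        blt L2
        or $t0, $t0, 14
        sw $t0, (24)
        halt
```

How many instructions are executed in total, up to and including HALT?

li $t0, 10 → $t0=10
li $t6, 3 → $t6=3
li $t7, 0 → $t7=0
lw $t0, 0($t7) → $t0=M[0]=14
sub $t0, $t0, 20 → $t0=14-20=-6
add $t7, $t7, 4 → $t7=0+4=4
add $t6, $t6, 2 → $t6=3+2=5
cmp $t6, 17  (cmp 5,17)
blt L2: taken
lw $t0, 0($t7) → $t0=M[4]=18
sub $t0, $t0, 20 → $t0=18-20=-2
add $t7, $t7, 4 → $t7=4+4=8
add $t6, $t6, 2 → $t6=5+2=7
cmp $t6, 17  (cmp 7,17)
blt L2: taken
lw $t0, 0($t7) → $t0=M[8]=3
sub $t0, $t0, 20 → $t0=3-20=-17
add $t7, $t7, 4 → $t7=8+4=12
add $t6, $t6, 2 → $t6=7+2=9
cmp $t6, 17  (cmp 9,17)
blt L2: taken
lw $t0, 0($t7) → $t0=M[12]=4
sub $t0, $t0, 20 → $t0=4-20=-16
add $t7, $t7, 4 → $t7=12+4=16
add $t6, $t6, 2 → $t6=9+2=11
cmp $t6, 17  (cmp 11,17)
blt L2: taken
lw $t0, 0($t7) → $t0=M[16]=12
sub $t0, $t0, 20 → $t0=12-20=-8
add $t7, $t7, 4 → $t7=16+4=20
add $t6, $t6, 2 → $t6=11+2=13
cmp $t6, 17  (cmp 13,17)
blt L2: taken
lw $t0, 0($t7) → $t0=M[20]=14
sub $t0, $t0, 20 → $t0=14-20=-6
add $t7, $t7, 4 → $t7=20+4=24
add $t6, $t6, 2 → $t6=13+2=15
cmp $t6, 17  (cmp 15,17)
blt L2: taken
lw $t0, 0($t7) → $t0=M[24]=23
sub $t0, $t0, 20 → $t0=23-20=3
add $t7, $t7, 4 → $t7=24+4=28
add $t6, $t6, 2 → $t6=15+2=17
cmp $t6, 17  (cmp 17,17)
blt L2: not taken
or $t0, $t0, 14 → $t0=3|14=15
sw $t0, (24) → M[24]=15
halt.
Total executed instructions: 48.

48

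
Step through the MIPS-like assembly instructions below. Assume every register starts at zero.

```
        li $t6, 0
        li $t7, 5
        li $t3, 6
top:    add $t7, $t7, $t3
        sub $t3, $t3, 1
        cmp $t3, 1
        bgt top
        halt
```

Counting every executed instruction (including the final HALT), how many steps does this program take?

24

after li $t6, 0: $t6=0
after li $t7, 5: $t7=5
after li $t3, 6: $t3=6
after add $t7, $t7, $t3: $t7=5+6=11
after sub $t3, $t3, 1: $t3=6-1=5
cmp $t3, 1  (cmp 5,1)
bgt top: taken
after add $t7, $t7, $t3: $t7=11+5=16
after sub $t3, $t3, 1: $t3=5-1=4
cmp $t3, 1  (cmp 4,1)
bgt top: taken
after add $t7, $t7, $t3: $t7=16+4=20
after sub $t3, $t3, 1: $t3=4-1=3
cmp $t3, 1  (cmp 3,1)
bgt top: taken
after add $t7, $t7, $t3: $t7=20+3=23
after sub $t3, $t3, 1: $t3=3-1=2
cmp $t3, 1  (cmp 2,1)
bgt top: taken
after add $t7, $t7, $t3: $t7=23+2=25
after sub $t3, $t3, 1: $t3=2-1=1
cmp $t3, 1  (cmp 1,1)
bgt top: not taken
halt.
Total executed instructions: 24.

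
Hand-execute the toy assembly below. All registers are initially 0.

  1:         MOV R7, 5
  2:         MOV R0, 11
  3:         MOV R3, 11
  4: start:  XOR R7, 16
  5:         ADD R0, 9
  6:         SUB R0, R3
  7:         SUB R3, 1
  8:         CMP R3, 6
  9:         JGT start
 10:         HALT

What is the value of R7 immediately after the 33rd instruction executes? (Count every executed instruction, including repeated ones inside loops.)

21

MOV R7, 5 → R7=5
MOV R0, 11 → R0=11
MOV R3, 11 → R3=11
XOR R7, 16 → R7=5^16=21
ADD R0, 9 → R0=11+9=20
SUB R0, R3 → R0=20-11=9
SUB R3, 1 → R3=11-1=10
CMP R3, 6  (cmp 10,6)
JGT start: taken
XOR R7, 16 → R7=21^16=5
ADD R0, 9 → R0=9+9=18
SUB R0, R3 → R0=18-10=8
SUB R3, 1 → R3=10-1=9
CMP R3, 6  (cmp 9,6)
JGT start: taken
XOR R7, 16 → R7=5^16=21
ADD R0, 9 → R0=8+9=17
SUB R0, R3 → R0=17-9=8
SUB R3, 1 → R3=9-1=8
CMP R3, 6  (cmp 8,6)
JGT start: taken
XOR R7, 16 → R7=21^16=5
ADD R0, 9 → R0=8+9=17
SUB R0, R3 → R0=17-8=9
SUB R3, 1 → R3=8-1=7
CMP R3, 6  (cmp 7,6)
JGT start: taken
XOR R7, 16 → R7=5^16=21
ADD R0, 9 → R0=9+9=18
SUB R0, R3 → R0=18-7=11
SUB R3, 1 → R3=7-1=6
CMP R3, 6  (cmp 6,6)
JGT start: not taken
After step 33: R7 = 21.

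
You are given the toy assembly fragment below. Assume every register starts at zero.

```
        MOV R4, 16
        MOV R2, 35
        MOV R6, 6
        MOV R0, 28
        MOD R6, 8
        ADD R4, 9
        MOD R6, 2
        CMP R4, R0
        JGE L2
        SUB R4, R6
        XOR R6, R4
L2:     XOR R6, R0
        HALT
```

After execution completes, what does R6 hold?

5

after MOV R4, 16: R4=16
after MOV R2, 35: R2=35
after MOV R6, 6: R6=6
after MOV R0, 28: R0=28
after MOD R6, 8: R6=6%8=6
after ADD R4, 9: R4=16+9=25
after MOD R6, 2: R6=6%2=0
CMP R4, R0  (cmp 25,28)
JGE L2: not taken
after SUB R4, R6: R4=25-0=25
after XOR R6, R4: R6=0^25=25
after XOR R6, R0: R6=25^28=5
halt.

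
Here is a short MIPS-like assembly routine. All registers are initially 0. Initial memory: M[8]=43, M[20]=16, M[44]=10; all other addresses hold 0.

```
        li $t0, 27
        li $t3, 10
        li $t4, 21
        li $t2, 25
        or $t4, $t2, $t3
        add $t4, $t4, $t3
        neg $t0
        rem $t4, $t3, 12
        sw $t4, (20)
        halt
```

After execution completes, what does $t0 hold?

-27

$t0=27
$t3=10
$t4=21
$t2=25
$t4=25|10=27
$t4=27+10=37
$t0=-(27)=-27
$t4=10%12=10
sw $t4, (20) → M[20]=10
halt.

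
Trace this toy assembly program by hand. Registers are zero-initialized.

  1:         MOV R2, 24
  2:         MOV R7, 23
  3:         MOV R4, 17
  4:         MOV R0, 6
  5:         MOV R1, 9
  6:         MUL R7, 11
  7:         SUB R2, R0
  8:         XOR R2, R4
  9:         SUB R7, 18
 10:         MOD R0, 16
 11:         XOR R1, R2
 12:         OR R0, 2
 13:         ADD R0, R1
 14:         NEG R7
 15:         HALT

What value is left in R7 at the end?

R2=24
R7=23
R4=17
R0=6
R1=9
R7=23*11=253
R2=24-6=18
R2=18^17=3
R7=253-18=235
R0=6%16=6
R1=9^3=10
R0=6|2=6
R0=6+10=16
R7=-(235)=-235
halt.

-235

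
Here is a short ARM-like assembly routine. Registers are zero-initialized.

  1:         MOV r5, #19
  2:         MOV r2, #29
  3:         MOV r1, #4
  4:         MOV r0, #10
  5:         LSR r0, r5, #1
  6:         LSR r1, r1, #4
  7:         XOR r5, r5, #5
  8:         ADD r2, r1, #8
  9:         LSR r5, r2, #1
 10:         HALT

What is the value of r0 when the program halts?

9

after MOV r5, #19: r5=19
after MOV r2, #29: r2=29
after MOV r1, #4: r1=4
after MOV r0, #10: r0=10
after LSR r0, r5, #1: r0=19>>1=9
after LSR r1, r1, #4: r1=4>>4=0
after XOR r5, r5, #5: r5=19^5=22
after ADD r2, r1, #8: r2=0+8=8
after LSR r5, r2, #1: r5=8>>1=4
halt.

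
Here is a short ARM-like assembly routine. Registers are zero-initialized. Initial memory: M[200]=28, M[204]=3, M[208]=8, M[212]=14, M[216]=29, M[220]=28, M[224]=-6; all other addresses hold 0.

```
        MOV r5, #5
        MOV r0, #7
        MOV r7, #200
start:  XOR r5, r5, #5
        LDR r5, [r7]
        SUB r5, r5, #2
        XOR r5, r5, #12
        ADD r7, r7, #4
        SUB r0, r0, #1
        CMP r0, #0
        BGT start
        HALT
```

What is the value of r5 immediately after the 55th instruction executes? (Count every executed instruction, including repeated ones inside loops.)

-12

after MOV r5, #5: r5=5
after MOV r0, #7: r0=7
after MOV r7, #200: r7=200
after XOR r5, r5, #5: r5=5^5=0
after LDR r5, [r7]: r5=M[200]=28
after SUB r5, r5, #2: r5=28-2=26
after XOR r5, r5, #12: r5=26^12=22
after ADD r7, r7, #4: r7=200+4=204
after SUB r0, r0, #1: r0=7-1=6
CMP r0, #0  (cmp 6,0)
BGT start: taken
after XOR r5, r5, #5: r5=22^5=19
after LDR r5, [r7]: r5=M[204]=3
after SUB r5, r5, #2: r5=3-2=1
after XOR r5, r5, #12: r5=1^12=13
after ADD r7, r7, #4: r7=204+4=208
after SUB r0, r0, #1: r0=6-1=5
CMP r0, #0  (cmp 5,0)
BGT start: taken
after XOR r5, r5, #5: r5=13^5=8
after LDR r5, [r7]: r5=M[208]=8
after SUB r5, r5, #2: r5=8-2=6
after XOR r5, r5, #12: r5=6^12=10
after ADD r7, r7, #4: r7=208+4=212
after SUB r0, r0, #1: r0=5-1=4
CMP r0, #0  (cmp 4,0)
BGT start: taken
after XOR r5, r5, #5: r5=10^5=15
after LDR r5, [r7]: r5=M[212]=14
after SUB r5, r5, #2: r5=14-2=12
after XOR r5, r5, #12: r5=12^12=0
after ADD r7, r7, #4: r7=212+4=216
after SUB r0, r0, #1: r0=4-1=3
CMP r0, #0  (cmp 3,0)
BGT start: taken
after XOR r5, r5, #5: r5=0^5=5
after LDR r5, [r7]: r5=M[216]=29
after SUB r5, r5, #2: r5=29-2=27
after XOR r5, r5, #12: r5=27^12=23
after ADD r7, r7, #4: r7=216+4=220
after SUB r0, r0, #1: r0=3-1=2
CMP r0, #0  (cmp 2,0)
BGT start: taken
after XOR r5, r5, #5: r5=23^5=18
after LDR r5, [r7]: r5=M[220]=28
after SUB r5, r5, #2: r5=28-2=26
after XOR r5, r5, #12: r5=26^12=22
after ADD r7, r7, #4: r7=220+4=224
after SUB r0, r0, #1: r0=2-1=1
CMP r0, #0  (cmp 1,0)
BGT start: taken
after XOR r5, r5, #5: r5=22^5=19
after LDR r5, [r7]: r5=M[224]=-6
after SUB r5, r5, #2: r5=(-6)-2=-8
after XOR r5, r5, #12: r5=(-8)^12=-12
After step 55: r5 = -12.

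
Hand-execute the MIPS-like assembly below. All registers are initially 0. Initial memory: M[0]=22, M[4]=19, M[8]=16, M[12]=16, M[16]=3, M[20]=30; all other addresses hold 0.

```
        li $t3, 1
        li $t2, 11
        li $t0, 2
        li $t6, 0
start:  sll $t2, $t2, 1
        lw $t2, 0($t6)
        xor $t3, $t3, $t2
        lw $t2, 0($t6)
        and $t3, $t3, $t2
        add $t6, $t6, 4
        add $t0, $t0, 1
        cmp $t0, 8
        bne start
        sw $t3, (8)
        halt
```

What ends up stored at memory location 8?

28

li $t3, 1 → $t3=1
li $t2, 11 → $t2=11
li $t0, 2 → $t0=2
li $t6, 0 → $t6=0
sll $t2, $t2, 1 → $t2=11<<1=22
lw $t2, 0($t6) → $t2=M[0]=22
xor $t3, $t3, $t2 → $t3=1^22=23
lw $t2, 0($t6) → $t2=M[0]=22
and $t3, $t3, $t2 → $t3=23&22=22
add $t6, $t6, 4 → $t6=0+4=4
add $t0, $t0, 1 → $t0=2+1=3
cmp $t0, 8  (cmp 3,8)
bne start: taken
sll $t2, $t2, 1 → $t2=22<<1=44
lw $t2, 0($t6) → $t2=M[4]=19
xor $t3, $t3, $t2 → $t3=22^19=5
lw $t2, 0($t6) → $t2=M[4]=19
and $t3, $t3, $t2 → $t3=5&19=1
add $t6, $t6, 4 → $t6=4+4=8
add $t0, $t0, 1 → $t0=3+1=4
cmp $t0, 8  (cmp 4,8)
bne start: taken
sll $t2, $t2, 1 → $t2=19<<1=38
lw $t2, 0($t6) → $t2=M[8]=16
xor $t3, $t3, $t2 → $t3=1^16=17
lw $t2, 0($t6) → $t2=M[8]=16
and $t3, $t3, $t2 → $t3=17&16=16
add $t6, $t6, 4 → $t6=8+4=12
add $t0, $t0, 1 → $t0=4+1=5
cmp $t0, 8  (cmp 5,8)
bne start: taken
sll $t2, $t2, 1 → $t2=16<<1=32
lw $t2, 0($t6) → $t2=M[12]=16
xor $t3, $t3, $t2 → $t3=16^16=0
lw $t2, 0($t6) → $t2=M[12]=16
and $t3, $t3, $t2 → $t3=0&16=0
add $t6, $t6, 4 → $t6=12+4=16
add $t0, $t0, 1 → $t0=5+1=6
cmp $t0, 8  (cmp 6,8)
bne start: taken
sll $t2, $t2, 1 → $t2=16<<1=32
lw $t2, 0($t6) → $t2=M[16]=3
xor $t3, $t3, $t2 → $t3=0^3=3
lw $t2, 0($t6) → $t2=M[16]=3
and $t3, $t3, $t2 → $t3=3&3=3
add $t6, $t6, 4 → $t6=16+4=20
add $t0, $t0, 1 → $t0=6+1=7
cmp $t0, 8  (cmp 7,8)
bne start: taken
sll $t2, $t2, 1 → $t2=3<<1=6
lw $t2, 0($t6) → $t2=M[20]=30
xor $t3, $t3, $t2 → $t3=3^30=29
lw $t2, 0($t6) → $t2=M[20]=30
and $t3, $t3, $t2 → $t3=29&30=28
add $t6, $t6, 4 → $t6=20+4=24
add $t0, $t0, 1 → $t0=7+1=8
cmp $t0, 8  (cmp 8,8)
bne start: not taken
sw $t3, (8) → M[8]=28
halt.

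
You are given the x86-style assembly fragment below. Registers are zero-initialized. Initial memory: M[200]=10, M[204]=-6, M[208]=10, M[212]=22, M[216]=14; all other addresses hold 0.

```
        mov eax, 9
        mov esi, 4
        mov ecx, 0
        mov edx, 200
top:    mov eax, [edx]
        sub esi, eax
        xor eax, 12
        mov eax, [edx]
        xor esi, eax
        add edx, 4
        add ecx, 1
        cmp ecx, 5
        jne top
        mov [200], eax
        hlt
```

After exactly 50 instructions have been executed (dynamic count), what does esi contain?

eax=9
esi=4
ecx=0
edx=200
eax=M[200]=10
esi=4-10=-6
eax=10^12=6
eax=M[200]=10
esi=(-6)^10=-16
edx=200+4=204
ecx=0+1=1
cmp ecx, 5  (cmp 1,5)
jne top: taken
eax=M[204]=-6
esi=(-16)-(-6)=-10
eax=(-6)^12=-10
eax=M[204]=-6
esi=(-10)^(-6)=12
edx=204+4=208
ecx=1+1=2
cmp ecx, 5  (cmp 2,5)
jne top: taken
eax=M[208]=10
esi=12-10=2
eax=10^12=6
eax=M[208]=10
esi=2^10=8
edx=208+4=212
ecx=2+1=3
cmp ecx, 5  (cmp 3,5)
jne top: taken
eax=M[212]=22
esi=8-22=-14
eax=22^12=26
eax=M[212]=22
esi=(-14)^22=-28
edx=212+4=216
ecx=3+1=4
cmp ecx, 5  (cmp 4,5)
jne top: taken
eax=M[216]=14
esi=(-28)-14=-42
eax=14^12=2
eax=M[216]=14
esi=(-42)^14=-40
edx=216+4=220
ecx=4+1=5
cmp ecx, 5  (cmp 5,5)
jne top: not taken
mov [200], eax → M[200]=14
After step 50: esi = -40.

-40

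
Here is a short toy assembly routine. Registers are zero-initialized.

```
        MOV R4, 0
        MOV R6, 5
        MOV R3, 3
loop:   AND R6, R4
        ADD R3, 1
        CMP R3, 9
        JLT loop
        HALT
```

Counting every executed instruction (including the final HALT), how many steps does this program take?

after MOV R4, 0: R4=0
after MOV R6, 5: R6=5
after MOV R3, 3: R3=3
after AND R6, R4: R6=5&0=0
after ADD R3, 1: R3=3+1=4
CMP R3, 9  (cmp 4,9)
JLT loop: taken
after AND R6, R4: R6=0&0=0
after ADD R3, 1: R3=4+1=5
CMP R3, 9  (cmp 5,9)
JLT loop: taken
after AND R6, R4: R6=0&0=0
after ADD R3, 1: R3=5+1=6
CMP R3, 9  (cmp 6,9)
JLT loop: taken
after AND R6, R4: R6=0&0=0
after ADD R3, 1: R3=6+1=7
CMP R3, 9  (cmp 7,9)
JLT loop: taken
after AND R6, R4: R6=0&0=0
after ADD R3, 1: R3=7+1=8
CMP R3, 9  (cmp 8,9)
JLT loop: taken
after AND R6, R4: R6=0&0=0
after ADD R3, 1: R3=8+1=9
CMP R3, 9  (cmp 9,9)
JLT loop: not taken
halt.
Total executed instructions: 28.

28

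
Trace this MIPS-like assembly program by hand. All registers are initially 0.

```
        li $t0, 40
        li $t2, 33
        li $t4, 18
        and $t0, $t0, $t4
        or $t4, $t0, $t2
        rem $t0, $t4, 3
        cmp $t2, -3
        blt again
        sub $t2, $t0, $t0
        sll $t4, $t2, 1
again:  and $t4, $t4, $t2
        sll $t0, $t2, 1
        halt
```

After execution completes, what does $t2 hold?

$t0=40
$t2=33
$t4=18
$t0=40&18=0
$t4=0|33=33
$t0=33%3=0
cmp $t2, -3  (cmp 33,-3)
blt again: not taken
$t2=0-0=0
$t4=0<<1=0
$t4=0&0=0
$t0=0<<1=0
halt.

0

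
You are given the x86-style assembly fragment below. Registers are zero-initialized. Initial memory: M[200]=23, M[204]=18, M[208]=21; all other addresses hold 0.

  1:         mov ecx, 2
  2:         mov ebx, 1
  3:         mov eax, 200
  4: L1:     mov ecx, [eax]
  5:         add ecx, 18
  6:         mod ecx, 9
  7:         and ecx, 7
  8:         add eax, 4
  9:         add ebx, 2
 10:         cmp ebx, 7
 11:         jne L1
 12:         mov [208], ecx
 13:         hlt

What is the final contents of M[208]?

mov ecx, 2 → ecx=2
mov ebx, 1 → ebx=1
mov eax, 200 → eax=200
mov ecx, [eax] → ecx=M[200]=23
add ecx, 18 → ecx=23+18=41
mod ecx, 9 → ecx=41%9=5
and ecx, 7 → ecx=5&7=5
add eax, 4 → eax=200+4=204
add ebx, 2 → ebx=1+2=3
cmp ebx, 7  (cmp 3,7)
jne L1: taken
mov ecx, [eax] → ecx=M[204]=18
add ecx, 18 → ecx=18+18=36
mod ecx, 9 → ecx=36%9=0
and ecx, 7 → ecx=0&7=0
add eax, 4 → eax=204+4=208
add ebx, 2 → ebx=3+2=5
cmp ebx, 7  (cmp 5,7)
jne L1: taken
mov ecx, [eax] → ecx=M[208]=21
add ecx, 18 → ecx=21+18=39
mod ecx, 9 → ecx=39%9=3
and ecx, 7 → ecx=3&7=3
add eax, 4 → eax=208+4=212
add ebx, 2 → ebx=5+2=7
cmp ebx, 7  (cmp 7,7)
jne L1: not taken
mov [208], ecx → M[208]=3
halt.

3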